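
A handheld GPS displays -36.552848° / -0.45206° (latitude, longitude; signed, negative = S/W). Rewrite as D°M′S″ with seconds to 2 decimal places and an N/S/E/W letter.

Latitude is negative → S; |value| = 36.552848
Lat: whole degrees 36; 33.17088′ → 33′ and 10.2528″
Longitude is negative → W; |value| = 0.452060
Lon: 0.452060° → 27.12360′; 0.12360 × 60 = 7.4160″

36°33′10.25″ S, 0°27′7.42″ W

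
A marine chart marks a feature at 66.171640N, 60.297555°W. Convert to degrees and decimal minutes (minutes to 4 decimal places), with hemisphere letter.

66° 10.2984′ N, 60° 17.8533′ W

Latitude: 66° + 0.171640 × 60 = 66° 10.298400′
Lon: minutes = (60.297555 − 60) × 60 = 17.853300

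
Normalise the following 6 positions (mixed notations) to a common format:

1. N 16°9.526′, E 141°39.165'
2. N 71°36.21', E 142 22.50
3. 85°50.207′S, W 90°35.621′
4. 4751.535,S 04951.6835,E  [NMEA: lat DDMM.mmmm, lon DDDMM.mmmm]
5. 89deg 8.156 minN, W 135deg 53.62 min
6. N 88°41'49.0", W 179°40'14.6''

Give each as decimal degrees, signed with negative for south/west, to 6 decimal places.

1. 16.158767, 141.652750
2. 71.603500, 142.375000
3. -85.836783, -90.593683
4. -47.858917, 49.861392
5. 89.135933, -135.893667
6. 88.696944, -179.670722

Point 1:
  Lat: 16 + 9.526/60 = 16.1587667
  N → positive
  Lon: 141 + 39.165/60 = 141.6527500
  E → positive
Point 2:
  Lat: 71 + 36.21/60 = 71.6035000
  N → positive
  Lon: 22.5′ = 0.375000°; total 142.3750000
  E → positive
Point 3:
  Latitude: 50.207′ = 0.836783°; total 85.8367833
  S → negative
  λ: 35.621′ = 0.593683°; total 90.5936833
  W → negative
Point 4:
  Latitude: degrees = first 2 digits = 47, minutes = 51.535; 47 + 51.535/60 = 47.8589167
  S → negative
  Longitude: split at 3 digits → 049° and 51.6835′; 49 + 51.6835/60 = 49.8613917
  E ⇒ keep positive
Point 5:
  Latitude: 89 + 8.156/60 = 89.1359333
  N → positive
  Longitude: 135 + 53.62/60 = 135.8936667
  hemisphere W, so the sign is −
Point 6:
  Latitude: 88° + 41/60 + 49/3600 = 88 + 0.683333 + 0.013611 = 88.6969444
  N ⇒ keep positive
  Longitude: 179 + 40/60 + 14.6/3600 = 179.6707222
  W → negative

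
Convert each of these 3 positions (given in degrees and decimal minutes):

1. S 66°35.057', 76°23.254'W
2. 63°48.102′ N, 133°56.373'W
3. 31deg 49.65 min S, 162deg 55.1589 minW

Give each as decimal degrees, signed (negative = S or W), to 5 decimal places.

1. -66.58428, -76.38757
2. 63.80170, -133.93955
3. -31.82750, -162.91932

Point 1:
  Latitude: 35.057′ = 0.584283°; total 66.584283
  S ⇒ negate
  λ: 23.254′ = 0.387567°; total 76.387567
  hemisphere W, so the sign is −
Point 2:
  Latitude: 48.102′ = 0.801700°; total 63.801700
  N ⇒ keep positive
  λ: 133 + 56.373/60 = 133.939550
  hemisphere W, so the sign is −
Point 3:
  Latitude: 49.65′ = 0.827500°; total 31.827500
  S ⇒ negate
  λ: 162 + 55.1589/60 = 162.919315
  W → negative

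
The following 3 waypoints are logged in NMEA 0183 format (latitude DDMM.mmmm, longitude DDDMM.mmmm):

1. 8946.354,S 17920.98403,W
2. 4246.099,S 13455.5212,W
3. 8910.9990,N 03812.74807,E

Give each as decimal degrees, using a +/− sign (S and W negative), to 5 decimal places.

1. -89.77257, -179.34973
2. -42.76832, -134.92535
3. 89.18332, 38.21247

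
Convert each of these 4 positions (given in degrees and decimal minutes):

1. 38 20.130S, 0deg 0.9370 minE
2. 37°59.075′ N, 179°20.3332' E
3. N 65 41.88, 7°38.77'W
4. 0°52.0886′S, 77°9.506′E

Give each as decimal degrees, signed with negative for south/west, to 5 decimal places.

Point 1:
  φ: 20.13′ = 0.335500°; total 38.335500
  S → negative
  Longitude: 0 + 0.937/60 = 0.015617
  E ⇒ keep positive
Point 2:
  φ: 59.075′ = 0.984583°; total 37.984583
  N → positive
  Lon: 20.3332′ = 0.338887°; total 179.338887
  E ⇒ keep positive
Point 3:
  Lat: 65 + 41.88/60 = 65.698000
  N → positive
  λ: 38.77′ = 0.646167°; total 7.646167
  W ⇒ negate
Point 4:
  φ: 0 + 52.0886/60 = 0.868143
  S ⇒ negate
  Lon: 9.506′ = 0.158433°; total 77.158433
  E ⇒ keep positive

1. -38.33550, 0.01562
2. 37.98458, 179.33889
3. 65.69800, -7.64617
4. -0.86814, 77.15843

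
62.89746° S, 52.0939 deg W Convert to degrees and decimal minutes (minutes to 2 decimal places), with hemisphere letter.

Latitude: fractional part 0.897460 → 53.8476 minutes
Longitude: minutes = (52.093900 − 52) × 60 = 5.6340

62° 53.85′ S, 52° 5.63′ W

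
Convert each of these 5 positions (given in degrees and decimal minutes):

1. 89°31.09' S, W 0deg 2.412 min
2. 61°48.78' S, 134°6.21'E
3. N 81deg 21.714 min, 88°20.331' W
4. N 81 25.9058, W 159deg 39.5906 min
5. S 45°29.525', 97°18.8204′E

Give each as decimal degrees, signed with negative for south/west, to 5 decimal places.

Point 1:
  Lat: 31.09′ = 0.518167°; total 89.518167
  S ⇒ negate
  λ: 2.412′ = 0.040200°; total 0.040200
  W → negative
Point 2:
  Lat: 61 + 48.78/60 = 61.813000
  S ⇒ negate
  Lon: 134 + 6.21/60 = 134.103500
  E ⇒ keep positive
Point 3:
  Latitude: 21.714′ = 0.361900°; total 81.361900
  N ⇒ keep positive
  λ: 88 + 20.331/60 = 88.338850
  W → negative
Point 4:
  Lat: 81 + 25.9058/60 = 81.431763
  N ⇒ keep positive
  Longitude: 39.5906′ = 0.659843°; total 159.659843
  hemisphere W, so the sign is −
Point 5:
  φ: 45 + 29.525/60 = 45.492083
  hemisphere S, so the sign is −
  λ: 18.8204′ = 0.313673°; total 97.313673
  E → positive

1. -89.51817, -0.04020
2. -61.81300, 134.10350
3. 81.36190, -88.33885
4. 81.43176, -159.65984
5. -45.49208, 97.31367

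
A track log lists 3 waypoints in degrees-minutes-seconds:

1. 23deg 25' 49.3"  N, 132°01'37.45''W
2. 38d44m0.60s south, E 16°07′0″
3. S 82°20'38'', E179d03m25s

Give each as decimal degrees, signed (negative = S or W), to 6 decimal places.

1. 23.430361, -132.027069
2. -38.733500, 16.116667
3. -82.343889, 179.056944

Point 1:
  φ: 23 + 25/60 + 49.3/3600 = 23.4303611
  N → positive
  Lon: 1′ + 37.45″ = 1.62417′; 132 + 1.62417/60 = 132.0270694
  W ⇒ negate
Point 2:
  Lat: 38 + 44/60 + 0.6/3600 = 38.7335000
  hemisphere S, so the sign is −
  λ: 7′ + 0″ = 7.00000′; 16 + 7.00000/60 = 16.1166667
  E ⇒ keep positive
Point 3:
  Lat: 20′ + 38″ = 20.63333′; 82 + 20.63333/60 = 82.3438889
  S ⇒ negate
  Lon: 179 + 3/60 + 25/3600 = 179.0569444
  E → positive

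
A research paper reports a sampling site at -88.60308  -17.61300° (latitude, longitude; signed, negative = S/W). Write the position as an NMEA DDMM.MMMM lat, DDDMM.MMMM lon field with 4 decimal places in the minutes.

8836.1848,S / 01736.7800,W

Latitude is negative → S; |value| = 88.603080
Lat: 88° + 0.603080 × 60 = 88° 36.184800′
Longitude is negative → W; |value| = 17.613000
Lon: 17° + 0.613000 × 60 = 17° 36.780000′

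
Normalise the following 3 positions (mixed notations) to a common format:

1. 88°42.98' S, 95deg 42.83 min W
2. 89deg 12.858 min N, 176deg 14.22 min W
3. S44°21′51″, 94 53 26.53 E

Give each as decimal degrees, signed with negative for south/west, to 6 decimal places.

1. -88.716333, -95.713833
2. 89.214300, -176.237000
3. -44.364167, 94.890703

Point 1:
  φ: 88 + 42.98/60 = 88.7163333
  S → negative
  λ: 95 + 42.83/60 = 95.7138333
  hemisphere W, so the sign is −
Point 2:
  Latitude: 12.858′ = 0.214300°; total 89.2143000
  N → positive
  λ: 14.22′ = 0.237000°; total 176.2370000
  W ⇒ negate
Point 3:
  Lat: 44 + 21/60 + 51/3600 = 44.3641667
  S → negative
  λ: 94° + 53/60 + 26.53/3600 = 94 + 0.883333 + 0.007369 = 94.8907028
  E ⇒ keep positive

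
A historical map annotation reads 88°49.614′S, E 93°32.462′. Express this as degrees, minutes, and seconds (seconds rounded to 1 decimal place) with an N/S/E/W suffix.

88°49′36.8″ S, 93°32′27.7″ E

Latitude: 49.61400′ → 49′ and 0.61400 × 60 = 36.840″
λ: fractional minutes 0.46200 × 60 = 27.720″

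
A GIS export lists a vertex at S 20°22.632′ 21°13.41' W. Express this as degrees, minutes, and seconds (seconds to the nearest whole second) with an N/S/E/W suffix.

20°22′38″ S, 21°13′25″ W

Lat: fractional minutes 0.63200 × 60 = 37.92″
λ: 13.41000′ → 13′ and 0.41000 × 60 = 24.60″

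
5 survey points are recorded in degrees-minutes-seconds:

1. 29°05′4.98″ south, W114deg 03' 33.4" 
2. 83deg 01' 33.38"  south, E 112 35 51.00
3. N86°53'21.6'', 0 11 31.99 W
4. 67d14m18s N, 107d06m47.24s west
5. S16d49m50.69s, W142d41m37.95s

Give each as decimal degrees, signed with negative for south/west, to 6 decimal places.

Point 1:
  φ: 29° + 5/60 + 4.98/3600 = 29 + 0.083333 + 0.001383 = 29.0847167
  hemisphere S, so the sign is −
  Lon: 3′ + 33.4″ = 3.55667′; 114 + 3.55667/60 = 114.0592778
  W ⇒ negate
Point 2:
  φ: 83 + 1/60 + 33.38/3600 = 83.0259389
  S ⇒ negate
  λ: 112 + 35/60 + 51/3600 = 112.5975000
  E → positive
Point 3:
  Latitude: 53′ + 21.6″ = 53.36000′; 86 + 53.36000/60 = 86.8893333
  N ⇒ keep positive
  Lon: 0 + 11/60 + 31.99/3600 = 0.1922194
  W → negative
Point 4:
  Latitude: 67 + 14/60 + 18/3600 = 67.2383333
  N → positive
  λ: 107 + 6/60 + 47.24/3600 = 107.1131222
  W ⇒ negate
Point 5:
  Lat: 16° + 49/60 + 50.69/3600 = 16 + 0.816667 + 0.014081 = 16.8307472
  S → negative
  Lon: 41′ + 37.95″ = 41.63250′; 142 + 41.63250/60 = 142.6938750
  W → negative

1. -29.084717, -114.059278
2. -83.025939, 112.597500
3. 86.889333, -0.192219
4. 67.238333, -107.113122
5. -16.830747, -142.693875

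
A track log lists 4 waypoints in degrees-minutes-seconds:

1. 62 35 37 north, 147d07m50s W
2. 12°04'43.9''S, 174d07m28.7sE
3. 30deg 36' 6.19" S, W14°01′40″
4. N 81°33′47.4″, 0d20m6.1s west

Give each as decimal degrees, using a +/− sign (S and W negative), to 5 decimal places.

1. 62.59361, -147.13056
2. -12.07886, 174.12464
3. -30.60172, -14.02778
4. 81.56317, -0.33503

Point 1:
  Lat: 35′ + 37″ = 35.61667′; 62 + 35.61667/60 = 62.593611
  N → positive
  Longitude: 147° + 7/60 + 50/3600 = 147 + 0.116667 + 0.013889 = 147.130556
  hemisphere W, so the sign is −
Point 2:
  Lat: 12° + 4/60 + 43.9/3600 = 12 + 0.066667 + 0.012194 = 12.078861
  S ⇒ negate
  λ: 174 + 7/60 + 28.7/3600 = 174.124639
  E → positive
Point 3:
  Latitude: 30 + 36/60 + 6.19/3600 = 30.601719
  S → negative
  Longitude: 14° + 1/60 + 40/3600 = 14 + 0.016667 + 0.011111 = 14.027778
  hemisphere W, so the sign is −
Point 4:
  Lat: 33′ + 47.4″ = 33.79000′; 81 + 33.79000/60 = 81.563167
  N → positive
  Lon: 0 + 20/60 + 6.1/3600 = 0.335028
  W ⇒ negate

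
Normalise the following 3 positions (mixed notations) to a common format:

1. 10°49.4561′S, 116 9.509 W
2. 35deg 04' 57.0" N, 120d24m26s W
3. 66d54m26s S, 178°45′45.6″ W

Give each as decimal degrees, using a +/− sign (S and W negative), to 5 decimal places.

Point 1:
  Latitude: 10 + 49.4561/60 = 10.824268
  S ⇒ negate
  Lon: 116 + 9.509/60 = 116.158483
  W → negative
Point 2:
  φ: 35 + 4/60 + 57/3600 = 35.082500
  N → positive
  λ: 120 + 24/60 + 26/3600 = 120.407222
  hemisphere W, so the sign is −
Point 3:
  Lat: 54′ + 26″ = 54.43333′; 66 + 54.43333/60 = 66.907222
  hemisphere S, so the sign is −
  Longitude: 178 + 45/60 + 45.6/3600 = 178.762667
  W → negative

1. -10.82427, -116.15848
2. 35.08250, -120.40722
3. -66.90722, -178.76267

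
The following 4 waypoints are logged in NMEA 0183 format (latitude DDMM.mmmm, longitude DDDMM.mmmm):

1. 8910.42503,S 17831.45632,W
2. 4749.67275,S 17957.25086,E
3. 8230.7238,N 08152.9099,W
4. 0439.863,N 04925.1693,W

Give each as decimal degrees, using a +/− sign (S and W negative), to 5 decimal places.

Point 1:
  Lat: degrees = first 2 digits = 89, minutes = 10.42503; 89 + 10.42503/60 = 89.173751
  S ⇒ negate
  Longitude: degrees = first 3 digits = 178, minutes = 31.45632; 178 + 31.45632/60 = 178.524272
  hemisphere W, so the sign is −
Point 2:
  Lat: degrees = first 2 digits = 47, minutes = 49.67275; 47 + 49.67275/60 = 47.827879
  S ⇒ negate
  Longitude: split at 3 digits → 179° and 57.25086′; 179 + 57.25086/60 = 179.954181
  E → positive
Point 3:
  Latitude: degrees = first 2 digits = 82, minutes = 30.7238; 82 + 30.7238/60 = 82.512063
  N ⇒ keep positive
  Lon: split at 3 digits → 081° and 52.9099′; 81 + 52.9099/60 = 81.881832
  W → negative
Point 4:
  Lat: degrees = first 2 digits = 4, minutes = 39.863; 4 + 39.863/60 = 4.664383
  N → positive
  λ: degrees = first 3 digits = 49, minutes = 25.1693; 49 + 25.1693/60 = 49.419488
  W → negative

1. -89.17375, -178.52427
2. -47.82788, 179.95418
3. 82.51206, -81.88183
4. 4.66438, -49.41949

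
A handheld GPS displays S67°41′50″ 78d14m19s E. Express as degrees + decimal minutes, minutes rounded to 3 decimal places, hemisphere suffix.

67° 41.833′ S, 78° 14.317′ E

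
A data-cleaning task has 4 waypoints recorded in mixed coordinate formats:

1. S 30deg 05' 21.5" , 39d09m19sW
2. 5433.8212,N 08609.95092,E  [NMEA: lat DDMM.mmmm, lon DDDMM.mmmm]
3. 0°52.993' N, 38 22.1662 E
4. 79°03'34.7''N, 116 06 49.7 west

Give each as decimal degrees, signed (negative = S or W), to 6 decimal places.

1. -30.089306, -39.155278
2. 54.563687, 86.165849
3. 0.883217, 38.369437
4. 79.059639, -116.113806

Point 1:
  Lat: 30 + 5/60 + 21.5/3600 = 30.0893056
  S → negative
  Longitude: 39 + 9/60 + 19/3600 = 39.1552778
  hemisphere W, so the sign is −
Point 2:
  Lat: degrees = first 2 digits = 54, minutes = 33.8212; 54 + 33.8212/60 = 54.5636867
  N → positive
  Longitude: degrees = first 3 digits = 86, minutes = 9.95092; 86 + 9.95092/60 = 86.1658487
  E → positive
Point 3:
  Latitude: 52.993′ = 0.883217°; total 0.8832167
  N ⇒ keep positive
  Lon: 22.1662′ = 0.369437°; total 38.3694367
  E ⇒ keep positive
Point 4:
  Lat: 3′ + 34.7″ = 3.57833′; 79 + 3.57833/60 = 79.0596389
  N → positive
  λ: 6′ + 49.7″ = 6.82833′; 116 + 6.82833/60 = 116.1138056
  W ⇒ negate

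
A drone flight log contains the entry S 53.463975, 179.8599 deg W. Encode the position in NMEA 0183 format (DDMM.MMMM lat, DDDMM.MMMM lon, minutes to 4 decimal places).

5327.8385,S / 17951.5940,W

φ: minutes = (53.463975 − 53) × 60 = 27.838500
Lon: 179° + 0.859900 × 60 = 179° 51.594000′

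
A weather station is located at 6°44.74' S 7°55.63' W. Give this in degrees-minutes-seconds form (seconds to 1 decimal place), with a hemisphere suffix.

6°44′44.4″ S, 7°55′37.8″ W

Lat: 44.74000′ → 44′ and 0.74000 × 60 = 44.400″
Longitude: fractional minutes 0.63000 × 60 = 37.800″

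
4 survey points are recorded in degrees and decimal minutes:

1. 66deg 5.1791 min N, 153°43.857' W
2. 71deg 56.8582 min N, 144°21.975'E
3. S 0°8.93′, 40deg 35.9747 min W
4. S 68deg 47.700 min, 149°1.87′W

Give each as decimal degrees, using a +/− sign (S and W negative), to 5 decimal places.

1. 66.08632, -153.73095
2. 71.94764, 144.36625
3. -0.14883, -40.59958
4. -68.79500, -149.03117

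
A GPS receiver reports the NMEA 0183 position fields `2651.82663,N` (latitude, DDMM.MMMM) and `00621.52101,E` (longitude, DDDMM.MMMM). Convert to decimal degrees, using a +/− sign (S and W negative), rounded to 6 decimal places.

26.863777, 6.358684

Latitude: split at 2 digits → 26° and 51.82663′; 26 + 51.82663/60 = 26.8637772
N → positive
Longitude: split at 3 digits → 006° and 21.52101′; 6 + 21.52101/60 = 6.3586835
E ⇒ keep positive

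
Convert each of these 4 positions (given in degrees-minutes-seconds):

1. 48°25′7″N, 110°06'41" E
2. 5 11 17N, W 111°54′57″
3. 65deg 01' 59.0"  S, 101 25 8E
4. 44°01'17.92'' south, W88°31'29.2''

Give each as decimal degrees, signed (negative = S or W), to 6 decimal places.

1. 48.418611, 110.111389
2. 5.188056, -111.915833
3. -65.033056, 101.418889
4. -44.021644, -88.524778

Point 1:
  φ: 48° + 25/60 + 7/3600 = 48 + 0.416667 + 0.001944 = 48.4186111
  N → positive
  λ: 110 + 6/60 + 41/3600 = 110.1113889
  E ⇒ keep positive
Point 2:
  Latitude: 11′ + 17″ = 11.28333′; 5 + 11.28333/60 = 5.1880556
  N → positive
  Lon: 111° + 54/60 + 57/3600 = 111 + 0.900000 + 0.015833 = 111.9158333
  W → negative
Point 3:
  Latitude: 1′ + 59″ = 1.98333′; 65 + 1.98333/60 = 65.0330556
  hemisphere S, so the sign is −
  Lon: 101 + 25/60 + 8/3600 = 101.4188889
  E → positive
Point 4:
  Latitude: 44° + 1/60 + 17.92/3600 = 44 + 0.016667 + 0.004978 = 44.0216444
  S ⇒ negate
  λ: 88 + 31/60 + 29.2/3600 = 88.5247778
  hemisphere W, so the sign is −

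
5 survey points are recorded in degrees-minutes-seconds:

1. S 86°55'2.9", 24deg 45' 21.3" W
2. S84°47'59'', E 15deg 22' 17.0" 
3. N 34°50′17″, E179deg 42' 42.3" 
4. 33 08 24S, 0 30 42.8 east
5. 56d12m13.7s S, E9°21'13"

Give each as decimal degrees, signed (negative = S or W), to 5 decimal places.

1. -86.91747, -24.75592
2. -84.79972, 15.37139
3. 34.83806, 179.71175
4. -33.14000, 0.51189
5. -56.20381, 9.35361

Point 1:
  φ: 55′ + 2.9″ = 55.04833′; 86 + 55.04833/60 = 86.917472
  hemisphere S, so the sign is −
  Longitude: 45′ + 21.3″ = 45.35500′; 24 + 45.35500/60 = 24.755917
  hemisphere W, so the sign is −
Point 2:
  Lat: 47′ + 59″ = 47.98333′; 84 + 47.98333/60 = 84.799722
  S → negative
  λ: 15 + 22/60 + 17/3600 = 15.371389
  E ⇒ keep positive
Point 3:
  Latitude: 34 + 50/60 + 17/3600 = 34.838056
  N → positive
  λ: 179° + 42/60 + 42.3/3600 = 179 + 0.700000 + 0.011750 = 179.711750
  E → positive
Point 4:
  Lat: 33 + 8/60 + 24/3600 = 33.140000
  hemisphere S, so the sign is −
  Lon: 0° + 30/60 + 42.8/3600 = 0 + 0.500000 + 0.011889 = 0.511889
  E ⇒ keep positive
Point 5:
  Lat: 12′ + 13.7″ = 12.22833′; 56 + 12.22833/60 = 56.203806
  S → negative
  λ: 21′ + 13″ = 21.21667′; 9 + 21.21667/60 = 9.353611
  E ⇒ keep positive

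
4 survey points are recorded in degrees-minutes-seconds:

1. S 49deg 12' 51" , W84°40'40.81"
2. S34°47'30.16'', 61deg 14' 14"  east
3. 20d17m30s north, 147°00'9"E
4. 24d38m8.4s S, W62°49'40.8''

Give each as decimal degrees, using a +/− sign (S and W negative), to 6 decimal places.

1. -49.214167, -84.678003
2. -34.791711, 61.237222
3. 20.291667, 147.002500
4. -24.635667, -62.828000

Point 1:
  Lat: 49 + 12/60 + 51/3600 = 49.2141667
  S → negative
  Longitude: 84° + 40/60 + 40.81/3600 = 84 + 0.666667 + 0.011336 = 84.6780028
  W ⇒ negate
Point 2:
  Lat: 47′ + 30.16″ = 47.50267′; 34 + 47.50267/60 = 34.7917111
  S ⇒ negate
  Lon: 61 + 14/60 + 14/3600 = 61.2372222
  E → positive
Point 3:
  Lat: 20 + 17/60 + 30/3600 = 20.2916667
  N ⇒ keep positive
  λ: 0′ + 9″ = 0.15000′; 147 + 0.15000/60 = 147.0025000
  E ⇒ keep positive
Point 4:
  φ: 24° + 38/60 + 8.4/3600 = 24 + 0.633333 + 0.002333 = 24.6356667
  hemisphere S, so the sign is −
  Lon: 49′ + 40.8″ = 49.68000′; 62 + 49.68000/60 = 62.8280000
  hemisphere W, so the sign is −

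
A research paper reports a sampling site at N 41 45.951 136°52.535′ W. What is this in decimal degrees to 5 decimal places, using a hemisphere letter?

41.76585° N, 136.87558° W

Latitude: 45.951′ = 0.765850°; total 41.765850
λ: 136 + 52.535/60 = 136.875583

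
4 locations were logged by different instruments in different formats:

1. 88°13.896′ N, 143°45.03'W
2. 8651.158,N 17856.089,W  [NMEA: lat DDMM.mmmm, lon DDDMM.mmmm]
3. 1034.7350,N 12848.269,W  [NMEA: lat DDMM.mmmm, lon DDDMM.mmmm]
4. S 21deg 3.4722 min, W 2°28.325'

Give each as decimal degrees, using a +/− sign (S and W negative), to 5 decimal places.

Point 1:
  φ: 88 + 13.896/60 = 88.231600
  N → positive
  Lon: 45.03′ = 0.750500°; total 143.750500
  W ⇒ negate
Point 2:
  Lat: degrees = first 2 digits = 86, minutes = 51.158; 86 + 51.158/60 = 86.852633
  N ⇒ keep positive
  Longitude: split at 3 digits → 178° and 56.089′; 178 + 56.089/60 = 178.934817
  hemisphere W, so the sign is −
Point 3:
  Lat: degrees = first 2 digits = 10, minutes = 34.735; 10 + 34.735/60 = 10.578917
  N ⇒ keep positive
  Lon: degrees = first 3 digits = 128, minutes = 48.269; 128 + 48.269/60 = 128.804483
  hemisphere W, so the sign is −
Point 4:
  Latitude: 21 + 3.4722/60 = 21.057870
  S ⇒ negate
  λ: 2 + 28.325/60 = 2.472083
  W → negative

1. 88.23160, -143.75050
2. 86.85263, -178.93482
3. 10.57892, -128.80448
4. -21.05787, -2.47208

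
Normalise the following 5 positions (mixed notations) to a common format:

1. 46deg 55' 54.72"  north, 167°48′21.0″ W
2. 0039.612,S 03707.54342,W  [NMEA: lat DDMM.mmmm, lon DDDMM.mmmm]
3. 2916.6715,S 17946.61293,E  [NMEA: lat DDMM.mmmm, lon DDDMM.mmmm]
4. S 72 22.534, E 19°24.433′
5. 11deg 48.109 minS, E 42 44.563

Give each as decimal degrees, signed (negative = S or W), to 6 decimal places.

Point 1:
  Latitude: 55′ + 54.72″ = 55.91200′; 46 + 55.91200/60 = 46.9318667
  N → positive
  Longitude: 167° + 48/60 + 21/3600 = 167 + 0.800000 + 0.005833 = 167.8058333
  W → negative
Point 2:
  Lat: degrees = first 2 digits = 0, minutes = 39.612; 0 + 39.612/60 = 0.6602000
  hemisphere S, so the sign is −
  Longitude: degrees = first 3 digits = 37, minutes = 7.54342; 37 + 7.54342/60 = 37.1257237
  W ⇒ negate
Point 3:
  Lat: degrees = first 2 digits = 29, minutes = 16.6715; 29 + 16.6715/60 = 29.2778583
  S → negative
  λ: split at 3 digits → 179° and 46.61293′; 179 + 46.61293/60 = 179.7768822
  E ⇒ keep positive
Point 4:
  Lat: 72 + 22.534/60 = 72.3755667
  hemisphere S, so the sign is −
  Longitude: 24.433′ = 0.407217°; total 19.4072167
  E → positive
Point 5:
  φ: 11 + 48.109/60 = 11.8018167
  S ⇒ negate
  Longitude: 42 + 44.563/60 = 42.7427167
  E ⇒ keep positive

1. 46.931867, -167.805833
2. -0.660200, -37.125724
3. -29.277858, 179.776882
4. -72.375567, 19.407217
5. -11.801817, 42.742717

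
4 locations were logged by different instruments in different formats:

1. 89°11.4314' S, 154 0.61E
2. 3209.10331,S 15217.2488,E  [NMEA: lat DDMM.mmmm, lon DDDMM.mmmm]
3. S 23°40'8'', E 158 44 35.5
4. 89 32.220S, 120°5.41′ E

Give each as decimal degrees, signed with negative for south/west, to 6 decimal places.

Point 1:
  φ: 89 + 11.4314/60 = 89.1905233
  S ⇒ negate
  λ: 154 + 0.61/60 = 154.0101667
  E → positive
Point 2:
  Lat: degrees = first 2 digits = 32, minutes = 9.10331; 32 + 9.10331/60 = 32.1517218
  S ⇒ negate
  Longitude: degrees = first 3 digits = 152, minutes = 17.2488; 152 + 17.2488/60 = 152.2874800
  E → positive
Point 3:
  Lat: 23 + 40/60 + 8/3600 = 23.6688889
  S → negative
  Longitude: 158 + 44/60 + 35.5/3600 = 158.7431944
  E ⇒ keep positive
Point 4:
  Latitude: 89 + 32.22/60 = 89.5370000
  hemisphere S, so the sign is −
  Lon: 5.41′ = 0.090167°; total 120.0901667
  E → positive

1. -89.190523, 154.010167
2. -32.151722, 152.287480
3. -23.668889, 158.743194
4. -89.537000, 120.090167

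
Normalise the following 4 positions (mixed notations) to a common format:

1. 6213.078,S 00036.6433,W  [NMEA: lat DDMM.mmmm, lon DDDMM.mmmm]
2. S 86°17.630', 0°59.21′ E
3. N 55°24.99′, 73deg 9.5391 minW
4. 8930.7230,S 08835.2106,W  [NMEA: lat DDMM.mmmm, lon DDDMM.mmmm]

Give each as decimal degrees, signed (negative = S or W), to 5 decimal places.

1. -62.21797, -0.61072
2. -86.29383, 0.98683
3. 55.41650, -73.15899
4. -89.51205, -88.58684

Point 1:
  Latitude: degrees = first 2 digits = 62, minutes = 13.078; 62 + 13.078/60 = 62.217967
  S ⇒ negate
  λ: split at 3 digits → 000° and 36.6433′; 0 + 36.6433/60 = 0.610722
  W → negative
Point 2:
  φ: 17.63′ = 0.293833°; total 86.293833
  hemisphere S, so the sign is −
  λ: 59.21′ = 0.986833°; total 0.986833
  E → positive
Point 3:
  Latitude: 24.99′ = 0.416500°; total 55.416500
  N ⇒ keep positive
  Lon: 9.5391′ = 0.158985°; total 73.158985
  hemisphere W, so the sign is −
Point 4:
  Lat: split at 2 digits → 89° and 30.723′; 89 + 30.723/60 = 89.512050
  S ⇒ negate
  Longitude: split at 3 digits → 088° and 35.2106′; 88 + 35.2106/60 = 88.586843
  W → negative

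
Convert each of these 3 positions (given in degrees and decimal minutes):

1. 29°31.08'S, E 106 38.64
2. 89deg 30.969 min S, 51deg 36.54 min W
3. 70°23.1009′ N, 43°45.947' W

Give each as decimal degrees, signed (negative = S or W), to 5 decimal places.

Point 1:
  φ: 31.08′ = 0.518000°; total 29.518000
  S → negative
  Lon: 38.64′ = 0.644000°; total 106.644000
  E → positive
Point 2:
  Latitude: 89 + 30.969/60 = 89.516150
  hemisphere S, so the sign is −
  Longitude: 36.54′ = 0.609000°; total 51.609000
  W ⇒ negate
Point 3:
  Lat: 23.1009′ = 0.385015°; total 70.385015
  N ⇒ keep positive
  λ: 45.947′ = 0.765783°; total 43.765783
  W → negative

1. -29.51800, 106.64400
2. -89.51615, -51.60900
3. 70.38502, -43.76578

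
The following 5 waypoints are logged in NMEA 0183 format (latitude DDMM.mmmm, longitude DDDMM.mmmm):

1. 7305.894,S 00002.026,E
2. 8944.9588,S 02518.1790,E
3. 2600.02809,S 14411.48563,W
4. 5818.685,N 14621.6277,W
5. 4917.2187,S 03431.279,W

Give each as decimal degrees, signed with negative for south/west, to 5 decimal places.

1. -73.09823, 0.03377
2. -89.74931, 25.30298
3. -26.00047, -144.19143
4. 58.31142, -146.36046
5. -49.28698, -34.52132

Point 1:
  Latitude: degrees = first 2 digits = 73, minutes = 5.894; 73 + 5.894/60 = 73.098233
  hemisphere S, so the sign is −
  Longitude: degrees = first 3 digits = 0, minutes = 2.026; 0 + 2.026/60 = 0.033767
  E ⇒ keep positive
Point 2:
  Lat: degrees = first 2 digits = 89, minutes = 44.9588; 89 + 44.9588/60 = 89.749313
  S → negative
  Lon: split at 3 digits → 025° and 18.179′; 25 + 18.179/60 = 25.302983
  E → positive
Point 3:
  Lat: degrees = first 2 digits = 26, minutes = 0.02809; 26 + 0.02809/60 = 26.000468
  S ⇒ negate
  Lon: degrees = first 3 digits = 144, minutes = 11.48563; 144 + 11.48563/60 = 144.191427
  hemisphere W, so the sign is −
Point 4:
  φ: degrees = first 2 digits = 58, minutes = 18.685; 58 + 18.685/60 = 58.311417
  N → positive
  Longitude: degrees = first 3 digits = 146, minutes = 21.6277; 146 + 21.6277/60 = 146.360462
  W ⇒ negate
Point 5:
  φ: degrees = first 2 digits = 49, minutes = 17.2187; 49 + 17.2187/60 = 49.286978
  hemisphere S, so the sign is −
  Lon: split at 3 digits → 034° and 31.279′; 34 + 31.279/60 = 34.521317
  W ⇒ negate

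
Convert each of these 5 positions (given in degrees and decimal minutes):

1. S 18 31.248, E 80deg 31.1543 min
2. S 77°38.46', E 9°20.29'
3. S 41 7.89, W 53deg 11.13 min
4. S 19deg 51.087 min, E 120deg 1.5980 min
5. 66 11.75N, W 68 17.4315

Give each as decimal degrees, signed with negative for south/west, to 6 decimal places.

1. -18.520800, 80.519238
2. -77.641000, 9.338167
3. -41.131500, -53.185500
4. -19.851450, 120.026633
5. 66.195833, -68.290525

Point 1:
  Lat: 31.248′ = 0.520800°; total 18.5208000
  S → negative
  λ: 80 + 31.1543/60 = 80.5192383
  E → positive
Point 2:
  Lat: 38.46′ = 0.641000°; total 77.6410000
  S → negative
  Longitude: 20.29′ = 0.338167°; total 9.3381667
  E ⇒ keep positive
Point 3:
  φ: 41 + 7.89/60 = 41.1315000
  hemisphere S, so the sign is −
  Lon: 53 + 11.13/60 = 53.1855000
  W → negative
Point 4:
  Lat: 19 + 51.087/60 = 19.8514500
  S → negative
  Longitude: 1.598′ = 0.026633°; total 120.0266333
  E ⇒ keep positive
Point 5:
  Latitude: 66 + 11.75/60 = 66.1958333
  N ⇒ keep positive
  λ: 17.4315′ = 0.290525°; total 68.2905250
  W ⇒ negate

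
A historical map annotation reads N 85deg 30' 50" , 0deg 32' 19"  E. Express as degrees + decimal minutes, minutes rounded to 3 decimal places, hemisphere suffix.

85° 30.833′ N, 0° 32.317′ E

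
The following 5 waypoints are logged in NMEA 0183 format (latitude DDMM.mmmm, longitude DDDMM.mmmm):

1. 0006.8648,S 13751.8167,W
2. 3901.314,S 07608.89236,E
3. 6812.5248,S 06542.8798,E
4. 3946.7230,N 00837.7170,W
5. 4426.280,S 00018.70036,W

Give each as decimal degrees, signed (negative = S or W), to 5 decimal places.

1. -0.11441, -137.86361
2. -39.02190, 76.14821
3. -68.20875, 65.71466
4. 39.77872, -8.62862
5. -44.43800, -0.31167

Point 1:
  Latitude: split at 2 digits → 00° and 6.8648′; 0 + 6.8648/60 = 0.114413
  S → negative
  λ: split at 3 digits → 137° and 51.8167′; 137 + 51.8167/60 = 137.863612
  W ⇒ negate
Point 2:
  φ: split at 2 digits → 39° and 1.314′; 39 + 1.314/60 = 39.021900
  hemisphere S, so the sign is −
  Longitude: degrees = first 3 digits = 76, minutes = 8.89236; 76 + 8.89236/60 = 76.148206
  E → positive
Point 3:
  Lat: split at 2 digits → 68° and 12.5248′; 68 + 12.5248/60 = 68.208747
  hemisphere S, so the sign is −
  Longitude: split at 3 digits → 065° and 42.8798′; 65 + 42.8798/60 = 65.714663
  E ⇒ keep positive
Point 4:
  Lat: degrees = first 2 digits = 39, minutes = 46.723; 39 + 46.723/60 = 39.778717
  N ⇒ keep positive
  Longitude: degrees = first 3 digits = 8, minutes = 37.717; 8 + 37.717/60 = 8.628617
  W ⇒ negate
Point 5:
  Latitude: split at 2 digits → 44° and 26.28′; 44 + 26.28/60 = 44.438000
  hemisphere S, so the sign is −
  Longitude: split at 3 digits → 000° and 18.70036′; 0 + 18.70036/60 = 0.311673
  W ⇒ negate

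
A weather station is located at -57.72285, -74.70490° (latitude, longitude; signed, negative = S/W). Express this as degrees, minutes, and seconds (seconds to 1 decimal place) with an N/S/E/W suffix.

Latitude is negative → S; |value| = 57.722850
φ: 0.722850 × 60 = 43.37100′ → 43′, remainder × 60 = 22.260″
Longitude is negative → W; |value| = 74.704900
Longitude: 0.704900° → 42.29400′; 0.29400 × 60 = 17.640″

57°43′22.3″ S, 74°42′17.6″ W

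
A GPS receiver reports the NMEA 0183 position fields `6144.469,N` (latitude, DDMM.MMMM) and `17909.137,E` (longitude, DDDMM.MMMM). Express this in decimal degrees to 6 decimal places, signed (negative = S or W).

61.741150, 179.152283

Lat: split at 2 digits → 61° and 44.469′; 61 + 44.469/60 = 61.7411500
N → positive
Lon: split at 3 digits → 179° and 9.137′; 179 + 9.137/60 = 179.1522833
E ⇒ keep positive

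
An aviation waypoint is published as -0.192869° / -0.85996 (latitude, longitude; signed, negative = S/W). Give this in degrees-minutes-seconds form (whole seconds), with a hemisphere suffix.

0°11′34″ S, 0°51′36″ W

Latitude is negative → S; |value| = 0.192869
Latitude: 0.192869 × 60 = 11.57214′ → 11′, remainder × 60 = 34.33″
Longitude is negative → W; |value| = 0.859960
Longitude: 0.859960 × 60 = 51.59760′ → 51′, remainder × 60 = 35.86″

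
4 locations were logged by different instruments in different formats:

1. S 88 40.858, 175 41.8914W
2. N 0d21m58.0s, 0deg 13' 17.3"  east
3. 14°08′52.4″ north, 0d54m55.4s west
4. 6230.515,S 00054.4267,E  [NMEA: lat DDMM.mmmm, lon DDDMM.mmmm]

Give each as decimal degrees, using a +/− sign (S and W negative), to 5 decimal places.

1. -88.68097, -175.69819
2. 0.36611, 0.22147
3. 14.14789, -0.91539
4. -62.50858, 0.90711

Point 1:
  φ: 88 + 40.858/60 = 88.680967
  hemisphere S, so the sign is −
  λ: 175 + 41.8914/60 = 175.698190
  hemisphere W, so the sign is −
Point 2:
  Lat: 0 + 21/60 + 58/3600 = 0.366111
  N ⇒ keep positive
  Longitude: 0 + 13/60 + 17.3/3600 = 0.221472
  E ⇒ keep positive
Point 3:
  Lat: 14 + 8/60 + 52.4/3600 = 14.147889
  N ⇒ keep positive
  Longitude: 0° + 54/60 + 55.4/3600 = 0 + 0.900000 + 0.015389 = 0.915389
  hemisphere W, so the sign is −
Point 4:
  Latitude: degrees = first 2 digits = 62, minutes = 30.515; 62 + 30.515/60 = 62.508583
  S → negative
  λ: degrees = first 3 digits = 0, minutes = 54.4267; 0 + 54.4267/60 = 0.907112
  E → positive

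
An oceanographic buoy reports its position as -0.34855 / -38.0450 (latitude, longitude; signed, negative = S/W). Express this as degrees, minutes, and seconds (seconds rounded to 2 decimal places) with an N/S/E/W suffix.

0°20′54.78″ S, 38°02′42.00″ W

Latitude is negative → S; |value| = 0.348550
Lat: whole degrees 0; 20.91300′ → 20′ and 54.7800″
Longitude is negative → W; |value| = 38.045000
λ: 0.045000° → 2.70000′; 0.70000 × 60 = 42.0000″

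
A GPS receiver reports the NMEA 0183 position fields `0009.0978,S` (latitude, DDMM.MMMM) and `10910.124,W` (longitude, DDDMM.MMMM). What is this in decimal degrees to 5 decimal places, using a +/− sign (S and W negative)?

-0.15163, -109.16873

Latitude: degrees = first 2 digits = 0, minutes = 9.0978; 0 + 9.0978/60 = 0.151630
S ⇒ negate
Longitude: split at 3 digits → 109° and 10.124′; 109 + 10.124/60 = 109.168733
W ⇒ negate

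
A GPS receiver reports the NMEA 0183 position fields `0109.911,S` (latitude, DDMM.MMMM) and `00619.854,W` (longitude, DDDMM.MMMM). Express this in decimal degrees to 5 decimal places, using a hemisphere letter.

Lat: split at 2 digits → 01° and 9.911′; 1 + 9.911/60 = 1.165183
Lon: degrees = first 3 digits = 6, minutes = 19.854; 6 + 19.854/60 = 6.330900

1.16518° S, 6.33090° W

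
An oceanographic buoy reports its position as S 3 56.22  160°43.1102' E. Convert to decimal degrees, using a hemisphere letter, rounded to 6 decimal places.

3.937000° S, 160.718503° E

Lat: 56.22′ = 0.937000°; total 3.9370000
Lon: 160 + 43.1102/60 = 160.7185033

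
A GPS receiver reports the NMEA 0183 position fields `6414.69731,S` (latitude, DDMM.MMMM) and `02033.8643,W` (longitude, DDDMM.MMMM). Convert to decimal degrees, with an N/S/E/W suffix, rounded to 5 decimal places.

64.24496° S, 20.56441° W

φ: degrees = first 2 digits = 64, minutes = 14.69731; 64 + 14.69731/60 = 64.244955
Lon: degrees = first 3 digits = 20, minutes = 33.8643; 20 + 33.8643/60 = 20.564405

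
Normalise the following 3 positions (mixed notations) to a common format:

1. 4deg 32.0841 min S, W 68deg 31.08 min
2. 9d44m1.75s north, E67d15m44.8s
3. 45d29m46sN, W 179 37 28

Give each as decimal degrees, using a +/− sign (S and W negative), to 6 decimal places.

1. -4.534735, -68.518000
2. 9.733819, 67.262444
3. 45.496111, -179.624444

Point 1:
  φ: 4 + 32.0841/60 = 4.5347350
  S → negative
  Lon: 31.08′ = 0.518000°; total 68.5180000
  W ⇒ negate
Point 2:
  φ: 9° + 44/60 + 1.75/3600 = 9 + 0.733333 + 0.000486 = 9.7338194
  N ⇒ keep positive
  λ: 67° + 15/60 + 44.8/3600 = 67 + 0.250000 + 0.012444 = 67.2624444
  E ⇒ keep positive
Point 3:
  Latitude: 29′ + 46″ = 29.76667′; 45 + 29.76667/60 = 45.4961111
  N → positive
  Lon: 37′ + 28″ = 37.46667′; 179 + 37.46667/60 = 179.6244444
  W ⇒ negate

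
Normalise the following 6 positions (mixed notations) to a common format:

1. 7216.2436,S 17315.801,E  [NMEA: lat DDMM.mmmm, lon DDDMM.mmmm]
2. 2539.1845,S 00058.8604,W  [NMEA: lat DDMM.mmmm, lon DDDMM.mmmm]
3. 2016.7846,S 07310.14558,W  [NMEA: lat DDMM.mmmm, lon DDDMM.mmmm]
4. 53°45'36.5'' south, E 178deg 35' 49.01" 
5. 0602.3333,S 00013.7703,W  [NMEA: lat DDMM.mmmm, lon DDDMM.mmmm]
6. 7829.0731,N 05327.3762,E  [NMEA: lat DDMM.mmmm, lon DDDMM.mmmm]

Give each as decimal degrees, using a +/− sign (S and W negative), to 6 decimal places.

1. -72.270727, 173.263350
2. -25.653075, -0.981007
3. -20.279743, -73.169093
4. -53.760139, 178.596947
5. -6.038888, -0.229505
6. 78.484552, 53.456270

Point 1:
  φ: degrees = first 2 digits = 72, minutes = 16.2436; 72 + 16.2436/60 = 72.2707267
  S → negative
  λ: split at 3 digits → 173° and 15.801′; 173 + 15.801/60 = 173.2633500
  E → positive
Point 2:
  φ: split at 2 digits → 25° and 39.1845′; 25 + 39.1845/60 = 25.6530750
  hemisphere S, so the sign is −
  λ: split at 3 digits → 000° and 58.8604′; 0 + 58.8604/60 = 0.9810067
  W ⇒ negate
Point 3:
  Lat: split at 2 digits → 20° and 16.7846′; 20 + 16.7846/60 = 20.2797433
  hemisphere S, so the sign is −
  Lon: degrees = first 3 digits = 73, minutes = 10.14558; 73 + 10.14558/60 = 73.1690930
  W → negative
Point 4:
  Lat: 53° + 45/60 + 36.5/3600 = 53 + 0.750000 + 0.010139 = 53.7601389
  hemisphere S, so the sign is −
  Longitude: 35′ + 49.01″ = 35.81683′; 178 + 35.81683/60 = 178.5969472
  E → positive
Point 5:
  φ: split at 2 digits → 06° and 2.3333′; 6 + 2.3333/60 = 6.0388883
  S → negative
  λ: degrees = first 3 digits = 0, minutes = 13.7703; 0 + 13.7703/60 = 0.2295050
  W ⇒ negate
Point 6:
  Lat: degrees = first 2 digits = 78, minutes = 29.0731; 78 + 29.0731/60 = 78.4845517
  N ⇒ keep positive
  λ: split at 3 digits → 053° and 27.3762′; 53 + 27.3762/60 = 53.4562700
  E → positive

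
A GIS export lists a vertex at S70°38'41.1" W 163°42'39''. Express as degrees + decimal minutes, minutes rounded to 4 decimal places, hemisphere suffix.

70° 38.6850′ S, 163° 42.6500′ W

Lat: seconds/60 = 0.68500; minutes = 38 + 0.68500 = 38.685000
Lon: seconds/60 = 0.65000; minutes = 42 + 0.65000 = 42.650000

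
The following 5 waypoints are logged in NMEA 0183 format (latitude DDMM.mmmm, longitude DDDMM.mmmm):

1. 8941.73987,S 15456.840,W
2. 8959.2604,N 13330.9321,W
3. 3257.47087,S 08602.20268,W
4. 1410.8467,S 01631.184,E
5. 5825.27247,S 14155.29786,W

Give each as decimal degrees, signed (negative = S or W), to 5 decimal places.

Point 1:
  Lat: split at 2 digits → 89° and 41.73987′; 89 + 41.73987/60 = 89.695665
  hemisphere S, so the sign is −
  Lon: degrees = first 3 digits = 154, minutes = 56.84; 154 + 56.84/60 = 154.947333
  W → negative
Point 2:
  Lat: split at 2 digits → 89° and 59.2604′; 89 + 59.2604/60 = 89.987673
  N ⇒ keep positive
  Lon: split at 3 digits → 133° and 30.9321′; 133 + 30.9321/60 = 133.515535
  hemisphere W, so the sign is −
Point 3:
  Lat: degrees = first 2 digits = 32, minutes = 57.47087; 32 + 57.47087/60 = 32.957848
  S ⇒ negate
  Longitude: degrees = first 3 digits = 86, minutes = 2.20268; 86 + 2.20268/60 = 86.036711
  W ⇒ negate
Point 4:
  φ: split at 2 digits → 14° and 10.8467′; 14 + 10.8467/60 = 14.180778
  S ⇒ negate
  Longitude: degrees = first 3 digits = 16, minutes = 31.184; 16 + 31.184/60 = 16.519733
  E → positive
Point 5:
  Latitude: degrees = first 2 digits = 58, minutes = 25.27247; 58 + 25.27247/60 = 58.421208
  hemisphere S, so the sign is −
  Lon: split at 3 digits → 141° and 55.29786′; 141 + 55.29786/60 = 141.921631
  W ⇒ negate

1. -89.69566, -154.94733
2. 89.98767, -133.51554
3. -32.95785, -86.03671
4. -14.18078, 16.51973
5. -58.42121, -141.92163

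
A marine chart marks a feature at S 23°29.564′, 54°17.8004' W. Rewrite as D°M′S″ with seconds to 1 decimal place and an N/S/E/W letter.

23°29′33.8″ S, 54°17′48.0″ W

Lat: fractional minutes 0.56400 × 60 = 33.840″
Longitude: 17.80040′ → 17′ and 0.80040 × 60 = 48.024″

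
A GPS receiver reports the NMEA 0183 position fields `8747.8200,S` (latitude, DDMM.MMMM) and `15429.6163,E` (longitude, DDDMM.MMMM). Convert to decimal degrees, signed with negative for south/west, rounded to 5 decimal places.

Latitude: degrees = first 2 digits = 87, minutes = 47.82; 87 + 47.82/60 = 87.797000
hemisphere S, so the sign is −
Lon: degrees = first 3 digits = 154, minutes = 29.6163; 154 + 29.6163/60 = 154.493605
E ⇒ keep positive

-87.79700, 154.49361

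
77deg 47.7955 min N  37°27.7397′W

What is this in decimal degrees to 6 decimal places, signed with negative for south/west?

Latitude: 47.7955′ = 0.796592°; total 77.7965917
N → positive
Lon: 37 + 27.7397/60 = 37.4623283
hemisphere W, so the sign is −

77.796592, -37.462328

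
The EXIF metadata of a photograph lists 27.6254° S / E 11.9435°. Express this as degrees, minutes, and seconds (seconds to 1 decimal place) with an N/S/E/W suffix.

27°37′31.4″ S, 11°56′36.6″ E

Latitude: 0.625400 × 60 = 37.52400′ → 37′, remainder × 60 = 31.440″
λ: 0.943500 × 60 = 56.61000′ → 56′, remainder × 60 = 36.600″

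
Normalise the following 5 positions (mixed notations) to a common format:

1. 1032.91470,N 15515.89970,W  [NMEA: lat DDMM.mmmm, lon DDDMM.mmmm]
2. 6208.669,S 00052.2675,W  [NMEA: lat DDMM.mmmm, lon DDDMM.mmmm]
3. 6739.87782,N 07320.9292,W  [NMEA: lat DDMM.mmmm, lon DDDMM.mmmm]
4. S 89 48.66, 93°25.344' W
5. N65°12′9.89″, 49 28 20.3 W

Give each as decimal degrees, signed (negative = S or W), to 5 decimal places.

Point 1:
  Latitude: degrees = first 2 digits = 10, minutes = 32.9147; 10 + 32.9147/60 = 10.548578
  N → positive
  Longitude: degrees = first 3 digits = 155, minutes = 15.8997; 155 + 15.8997/60 = 155.264995
  hemisphere W, so the sign is −
Point 2:
  Lat: split at 2 digits → 62° and 8.669′; 62 + 8.669/60 = 62.144483
  S ⇒ negate
  λ: degrees = first 3 digits = 0, minutes = 52.2675; 0 + 52.2675/60 = 0.871125
  hemisphere W, so the sign is −
Point 3:
  Lat: degrees = first 2 digits = 67, minutes = 39.87782; 67 + 39.87782/60 = 67.664630
  N → positive
  λ: degrees = first 3 digits = 73, minutes = 20.9292; 73 + 20.9292/60 = 73.348820
  W ⇒ negate
Point 4:
  φ: 48.66′ = 0.811000°; total 89.811000
  S ⇒ negate
  Longitude: 25.344′ = 0.422400°; total 93.422400
  W ⇒ negate
Point 5:
  Lat: 65 + 12/60 + 9.89/3600 = 65.202747
  N ⇒ keep positive
  Longitude: 49° + 28/60 + 20.3/3600 = 49 + 0.466667 + 0.005639 = 49.472306
  hemisphere W, so the sign is −

1. 10.54858, -155.26500
2. -62.14448, -0.87113
3. 67.66463, -73.34882
4. -89.81100, -93.42240
5. 65.20275, -49.47231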